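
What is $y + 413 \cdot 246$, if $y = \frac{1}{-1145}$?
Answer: $\frac{116329709}{1145} \approx 1.016 \cdot 10^{5}$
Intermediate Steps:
$y = - \frac{1}{1145} \approx -0.00087336$
$y + 413 \cdot 246 = - \frac{1}{1145} + 413 \cdot 246 = - \frac{1}{1145} + 101598 = \frac{116329709}{1145}$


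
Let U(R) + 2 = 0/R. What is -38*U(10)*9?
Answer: 684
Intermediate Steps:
U(R) = -2 (U(R) = -2 + 0/R = -2 + 0 = -2)
-38*U(10)*9 = -38*(-2)*9 = 76*9 = 684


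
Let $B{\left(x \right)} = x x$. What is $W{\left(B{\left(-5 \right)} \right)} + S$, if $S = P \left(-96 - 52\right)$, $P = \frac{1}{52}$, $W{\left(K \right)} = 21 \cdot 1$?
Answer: $\frac{236}{13} \approx 18.154$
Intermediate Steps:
$B{\left(x \right)} = x^{2}$
$W{\left(K \right)} = 21$
$P = \frac{1}{52} \approx 0.019231$
$S = - \frac{37}{13}$ ($S = \frac{-96 - 52}{52} = \frac{1}{52} \left(-148\right) = - \frac{37}{13} \approx -2.8462$)
$W{\left(B{\left(-5 \right)} \right)} + S = 21 - \frac{37}{13} = \frac{236}{13}$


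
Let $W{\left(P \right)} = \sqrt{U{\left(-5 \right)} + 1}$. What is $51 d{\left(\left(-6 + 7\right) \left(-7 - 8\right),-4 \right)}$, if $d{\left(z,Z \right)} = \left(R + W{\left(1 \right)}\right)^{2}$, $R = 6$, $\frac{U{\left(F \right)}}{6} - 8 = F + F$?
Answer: $1275 + 612 i \sqrt{11} \approx 1275.0 + 2029.8 i$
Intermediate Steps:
$U{\left(F \right)} = 48 + 12 F$ ($U{\left(F \right)} = 48 + 6 \left(F + F\right) = 48 + 6 \cdot 2 F = 48 + 12 F$)
$W{\left(P \right)} = i \sqrt{11}$ ($W{\left(P \right)} = \sqrt{\left(48 + 12 \left(-5\right)\right) + 1} = \sqrt{\left(48 - 60\right) + 1} = \sqrt{-12 + 1} = \sqrt{-11} = i \sqrt{11}$)
$d{\left(z,Z \right)} = \left(6 + i \sqrt{11}\right)^{2}$
$51 d{\left(\left(-6 + 7\right) \left(-7 - 8\right),-4 \right)} = 51 \left(6 + i \sqrt{11}\right)^{2}$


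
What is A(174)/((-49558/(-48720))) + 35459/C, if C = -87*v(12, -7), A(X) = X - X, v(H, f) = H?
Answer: -35459/1044 ≈ -33.965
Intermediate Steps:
A(X) = 0
C = -1044 (C = -87*12 = -1044)
A(174)/((-49558/(-48720))) + 35459/C = 0/((-49558/(-48720))) + 35459/(-1044) = 0/((-49558*(-1/48720))) + 35459*(-1/1044) = 0/(24779/24360) - 35459/1044 = 0*(24360/24779) - 35459/1044 = 0 - 35459/1044 = -35459/1044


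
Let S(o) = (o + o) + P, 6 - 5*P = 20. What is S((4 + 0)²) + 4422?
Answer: 22256/5 ≈ 4451.2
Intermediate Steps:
P = -14/5 (P = 6/5 - ⅕*20 = 6/5 - 4 = -14/5 ≈ -2.8000)
S(o) = -14/5 + 2*o (S(o) = (o + o) - 14/5 = 2*o - 14/5 = -14/5 + 2*o)
S((4 + 0)²) + 4422 = (-14/5 + 2*(4 + 0)²) + 4422 = (-14/5 + 2*4²) + 4422 = (-14/5 + 2*16) + 4422 = (-14/5 + 32) + 4422 = 146/5 + 4422 = 22256/5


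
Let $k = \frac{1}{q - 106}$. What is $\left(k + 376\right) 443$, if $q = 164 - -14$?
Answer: $\frac{11993339}{72} \approx 1.6657 \cdot 10^{5}$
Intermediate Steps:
$q = 178$ ($q = 164 + 14 = 178$)
$k = \frac{1}{72}$ ($k = \frac{1}{178 - 106} = \frac{1}{72} \approx 0.013889$)
$\left(k + 376\right) 443 = \left(\frac{1}{72} + 376\right) 443 = \frac{27073}{72} \cdot 443 = \frac{11993339}{72}$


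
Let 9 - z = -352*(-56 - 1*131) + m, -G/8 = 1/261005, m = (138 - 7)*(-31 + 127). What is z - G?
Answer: -20460442947/261005 ≈ -78391.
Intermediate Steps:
m = 12576 (m = 131*96 = 12576)
G = -8/261005 ≈ -3.0651e-5
z = -78391 (z = 9 - (-352*(-56 - 1*131) + 12576) = 9 - (-352*(-56 - 131) + 12576) = 9 - (-352*(-187) + 12576) = 9 - (65824 + 12576) = 9 - 1*78400 = 9 - 78400 = -78391)
z - G = -78391 - 1*(-8/261005) = -78391 + 8/261005 = -20460442947/261005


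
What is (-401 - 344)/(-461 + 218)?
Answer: 745/243 ≈ 3.0658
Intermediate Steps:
(-401 - 344)/(-461 + 218) = -745/(-243) = -745*(-1/243) = 745/243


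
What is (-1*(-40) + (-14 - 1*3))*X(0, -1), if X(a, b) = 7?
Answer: 161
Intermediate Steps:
(-1*(-40) + (-14 - 1*3))*X(0, -1) = (-1*(-40) + (-14 - 1*3))*7 = (40 + (-14 - 3))*7 = (40 - 17)*7 = 23*7 = 161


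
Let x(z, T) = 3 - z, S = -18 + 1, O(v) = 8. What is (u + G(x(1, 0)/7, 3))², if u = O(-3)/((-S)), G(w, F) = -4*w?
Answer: 6400/14161 ≈ 0.45195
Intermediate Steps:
S = -17
u = 8/17 (u = 8/((-1*(-17))) = 8/17 ≈ 0.47059)
(u + G(x(1, 0)/7, 3))² = (8/17 - 4*(3 - 1*1)/7)² = (8/17 - 4*(3 - 1)/7)² = (8/17 - 8/7)² = (-80/119)² = 6400/14161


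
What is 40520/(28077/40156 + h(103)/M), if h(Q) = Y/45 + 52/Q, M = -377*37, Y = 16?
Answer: 105199262450848800/1815119406227 ≈ 57957.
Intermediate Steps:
M = -13949
h(Q) = 16/45 + 52/Q
40520/(28077/40156 + h(103)/M) = 40520/(28077/40156 + (16/45 + 52/103)/(-13949)) = 40520/(28077*(1/40156) + (16/45 + 52*(1/103))*(-1/13949)) = 40520/(28077/40156 + (16/45 + 52/103)*(-1/13949)) = 40520/(28077/40156 + (3988/4635)*(-1/13949)) = 40520/(28077/40156 - 3988/64653615) = 40520/(1815119406227/2596230563940) = 40520*(2596230563940/1815119406227) = 105199262450848800/1815119406227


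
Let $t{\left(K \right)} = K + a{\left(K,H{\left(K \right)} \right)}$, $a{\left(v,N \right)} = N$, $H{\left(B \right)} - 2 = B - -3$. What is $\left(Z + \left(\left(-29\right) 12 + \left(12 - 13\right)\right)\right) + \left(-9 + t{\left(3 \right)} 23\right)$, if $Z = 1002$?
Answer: $897$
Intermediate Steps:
$H{\left(B \right)} = 5 + B$ ($H{\left(B \right)} = 2 + \left(B - -3\right) = 2 + \left(B + 3\right) = 2 + \left(3 + B\right) = 5 + B$)
$t{\left(K \right)} = 5 + 2 K$ ($t{\left(K \right)} = K + \left(5 + K\right) = 5 + 2 K$)
$\left(Z + \left(\left(-29\right) 12 + \left(12 - 13\right)\right)\right) + \left(-9 + t{\left(3 \right)} 23\right) = \left(1002 + \left(\left(-29\right) 12 + \left(12 - 13\right)\right)\right) - \left(9 - \left(5 + 2 \cdot 3\right) 23\right) = \left(1002 - 349\right) - \left(9 - \left(5 + 6\right) 23\right) = \left(1002 - 349\right) + \left(-9 + 11 \cdot 23\right) = 653 + \left(-9 + 253\right) = 653 + 244 = 897$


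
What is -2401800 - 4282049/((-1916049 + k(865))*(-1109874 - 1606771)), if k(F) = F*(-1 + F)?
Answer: -7625506351807411049/3174913128405 ≈ -2.4018e+6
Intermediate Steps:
-2401800 - 4282049/((-1916049 + k(865))*(-1109874 - 1606771)) = -2401800 - 4282049/((-1916049 + 865*(-1 + 865))*(-1109874 - 1606771)) = -2401800 - 4282049/((-1916049 + 865*864)*(-2716645)) = -2401800 - 4282049/((-1916049 + 747360)*(-2716645)) = -2401800 - 4282049/((-1168689*(-2716645))) = -2401800 - 4282049/3174913128405 = -7625506351807411049/3174913128405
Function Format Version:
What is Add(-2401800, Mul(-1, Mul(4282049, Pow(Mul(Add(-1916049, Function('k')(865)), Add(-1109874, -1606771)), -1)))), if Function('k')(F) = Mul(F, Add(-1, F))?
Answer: Rational(-7625506351807411049, 3174913128405) ≈ -2.4018e+6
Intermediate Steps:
Add(-2401800, Mul(-1, Mul(4282049, Pow(Mul(Add(-1916049, Function('k')(865)), Add(-1109874, -1606771)), -1)))) = Add(-2401800, Mul(-1, Mul(4282049, Pow(Mul(Add(-1916049, Mul(865, Add(-1, 865))), Add(-1109874, -1606771)), -1)))) = Add(-2401800, Mul(-1, Mul(4282049, Pow(Mul(Add(-1916049, Mul(865, 864)), -2716645), -1)))) = Add(-2401800, Mul(-1, Mul(4282049, Pow(Mul(Add(-1916049, 747360), -2716645), -1)))) = Add(-2401800, Mul(-1, Mul(4282049, Pow(Mul(-1168689, -2716645), -1)))) = Add(-2401800, Mul(-1, Mul(4282049, Pow(3174913128405, -1)))) = Add(-2401800, Mul(-1, Mul(4282049, Rational(1, 3174913128405)))) = Add(-2401800, Mul(-1, Rational(4282049, 3174913128405))) = Add(-2401800, Rational(-4282049, 3174913128405)) = Rational(-7625506351807411049, 3174913128405)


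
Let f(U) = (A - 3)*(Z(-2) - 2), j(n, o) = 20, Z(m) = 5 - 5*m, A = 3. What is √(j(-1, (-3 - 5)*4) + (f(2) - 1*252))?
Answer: 2*I*√58 ≈ 15.232*I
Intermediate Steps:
f(U) = 0 (f(U) = (3 - 3)*((5 - 5*(-2)) - 2) = 0*((5 + 10) - 2) = 0*(15 - 2) = 0*13 = 0)
√(j(-1, (-3 - 5)*4) + (f(2) - 1*252)) = √(20 + (0 - 1*252)) = √(20 + (0 - 252)) = √(20 - 252) = √(-232) = 2*I*√58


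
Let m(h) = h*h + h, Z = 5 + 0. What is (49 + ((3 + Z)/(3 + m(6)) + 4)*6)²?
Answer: 1234321/225 ≈ 5485.9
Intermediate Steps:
Z = 5
m(h) = h + h² (m(h) = h² + h = h + h²)
(49 + ((3 + Z)/(3 + m(6)) + 4)*6)² = (49 + ((3 + 5)/(3 + 6*(1 + 6)) + 4)*6)² = (49 + (8/(3 + 6*7) + 4)*6)² = (49 + (8/(3 + 42) + 4)*6)² = (49 + (8/45 + 4)*6)² = (49 + (188/45)*6)² = (49 + 376/15)² = (1111/15)² = 1234321/225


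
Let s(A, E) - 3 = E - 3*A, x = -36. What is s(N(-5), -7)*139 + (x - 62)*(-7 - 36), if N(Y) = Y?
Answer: 5743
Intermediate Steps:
s(A, E) = 3 + E - 3*A (s(A, E) = 3 + (E - 3*A) = 3 + E - 3*A)
s(N(-5), -7)*139 + (x - 62)*(-7 - 36) = (3 - 7 - 3*(-5))*139 + (-36 - 62)*(-7 - 36) = (3 - 7 + 15)*139 - 98*(-43) = 11*139 + 4214 = 1529 + 4214 = 5743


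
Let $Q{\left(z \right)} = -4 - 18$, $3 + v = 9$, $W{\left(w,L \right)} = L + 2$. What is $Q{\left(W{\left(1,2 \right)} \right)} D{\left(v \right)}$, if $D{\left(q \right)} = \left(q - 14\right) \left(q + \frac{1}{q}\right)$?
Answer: $\frac{3256}{3} \approx 1085.3$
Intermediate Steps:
$W{\left(w,L \right)} = 2 + L$
$v = 6$ ($v = -3 + 9 = 6$)
$D{\left(q \right)} = \left(-14 + q\right) \left(q + \frac{1}{q}\right)$
$Q{\left(z \right)} = -22$ ($Q{\left(z \right)} = -4 - 18 = -22$)
$Q{\left(W{\left(1,2 \right)} \right)} D{\left(v \right)} = - 22 \left(1 + 6^{2} - 84 - \frac{14}{6}\right) = - 22 \left(1 + 36 - 84 - \frac{7}{3}\right) = \left(-22\right) \left(- \frac{148}{3}\right) = \frac{3256}{3}$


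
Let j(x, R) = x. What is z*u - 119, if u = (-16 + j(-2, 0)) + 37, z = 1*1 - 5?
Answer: -195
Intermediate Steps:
z = -4 (z = 1 - 5 = -4)
u = 19 (u = (-16 - 2) + 37 = -18 + 37 = 19)
z*u - 119 = -4*19 - 119 = -76 - 119 = -195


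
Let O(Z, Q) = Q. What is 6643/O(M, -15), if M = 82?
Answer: -6643/15 ≈ -442.87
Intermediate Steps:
6643/O(M, -15) = 6643/(-15) = 6643*(-1/15) = -6643/15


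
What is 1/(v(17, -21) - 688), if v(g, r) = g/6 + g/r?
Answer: -42/28811 ≈ -0.0014578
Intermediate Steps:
v(g, r) = g/6 + g/r (v(g, r) = g*(⅙) + g/r = g/6 + g/r)
1/(v(17, -21) - 688) = 1/(((⅙)*17 + 17/(-21)) - 688) = 1/((17/6 + 17*(-1/21)) - 688) = 1/((17/6 - 17/21) - 688) = 1/(85/42 - 688) = 1/(-28811/42) = -42/28811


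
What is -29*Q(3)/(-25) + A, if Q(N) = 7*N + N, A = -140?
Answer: -2804/25 ≈ -112.16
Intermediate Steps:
Q(N) = 8*N
-29*Q(3)/(-25) + A = -29*8*3/(-25) - 140 = -696*(-1)/25 - 140 = -29*(-24/25) - 140 = 696/25 - 140 = -2804/25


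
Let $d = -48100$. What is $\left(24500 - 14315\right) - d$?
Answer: $58285$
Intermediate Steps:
$\left(24500 - 14315\right) - d = \left(24500 - 14315\right) - -48100 = 10185 + 48100 = 58285$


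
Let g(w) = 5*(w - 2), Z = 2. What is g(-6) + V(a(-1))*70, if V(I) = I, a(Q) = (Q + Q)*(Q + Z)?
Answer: -180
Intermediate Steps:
a(Q) = 2*Q*(2 + Q) (a(Q) = (Q + Q)*(Q + 2) = (2*Q)*(2 + Q) = 2*Q*(2 + Q))
g(w) = -10 + 5*w (g(w) = 5*(-2 + w) = -10 + 5*w)
g(-6) + V(a(-1))*70 = (-10 + 5*(-6)) + (2*(-1)*(2 - 1))*70 = (-10 - 30) + (2*(-1)*1)*70 = -40 - 2*70 = -40 - 140 = -180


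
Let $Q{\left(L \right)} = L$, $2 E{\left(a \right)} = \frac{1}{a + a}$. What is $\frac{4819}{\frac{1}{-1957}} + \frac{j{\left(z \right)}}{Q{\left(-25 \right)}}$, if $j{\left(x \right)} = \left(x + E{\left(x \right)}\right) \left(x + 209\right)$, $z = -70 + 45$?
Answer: $- \frac{5894124329}{625} \approx -9.4306 \cdot 10^{6}$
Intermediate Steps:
$E{\left(a \right)} = \frac{1}{4 a}$ ($E{\left(a \right)} = \frac{1}{2 \left(a + a\right)} = \frac{1}{2 \cdot 2 a} = \frac{\frac{1}{2} \frac{1}{a}}{2} = \frac{1}{4 a}$)
$z = -25$
$j{\left(x \right)} = \left(209 + x\right) \left(x + \frac{1}{4 x}\right)$ ($j{\left(x \right)} = \left(x + \frac{1}{4 x}\right) \left(x + 209\right) = \left(x + \frac{1}{4 x}\right) \left(209 + x\right) = \left(209 + x\right) \left(x + \frac{1}{4 x}\right)$)
$\frac{4819}{\frac{1}{-1957}} + \frac{j{\left(z \right)}}{Q{\left(-25 \right)}} = \frac{4819}{\frac{1}{-1957}} + \frac{\frac{1}{4} + \left(-25\right)^{2} + 209 \left(-25\right) + \frac{209}{4 \left(-25\right)}}{-25} = \frac{4819}{- \frac{1}{1957}} + \left(\frac{1}{4} + 625 - 5225 + \frac{209}{4} \left(- \frac{1}{25}\right)\right) \left(- \frac{1}{25}\right) = 4819 \left(-1957\right) + \left(\frac{1}{4} + 625 - 5225 - \frac{209}{100}\right) \left(- \frac{1}{25}\right) = -9430783 - - \frac{115046}{625} = -9430783 + \frac{115046}{625} = - \frac{5894124329}{625}$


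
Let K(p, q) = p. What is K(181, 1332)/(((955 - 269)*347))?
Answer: 181/238042 ≈ 0.00076037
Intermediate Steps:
K(181, 1332)/(((955 - 269)*347)) = 181/(((955 - 269)*347)) = 181/((686*347)) = 181/238042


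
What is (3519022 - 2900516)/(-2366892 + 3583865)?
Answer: 618506/1216973 ≈ 0.50823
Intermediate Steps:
(3519022 - 2900516)/(-2366892 + 3583865) = 618506/1216973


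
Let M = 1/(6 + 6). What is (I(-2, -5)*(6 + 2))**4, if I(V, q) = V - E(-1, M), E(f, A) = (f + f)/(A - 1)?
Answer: 18339659776/14641 ≈ 1.2526e+6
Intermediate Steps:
M = 1/12 ≈ 0.083333
E(f, A) = 2*f/(-1 + A) (E(f, A) = (2*f)/(-1 + A) = 2*f/(-1 + A))
I(V, q) = -24/11 + V (I(V, q) = V - 2*(-1)/(-1 + 1/12) = V - 2*(-1)/(-11/12) = V - 2*(-1)*(-12)/11 = V - 1*24/11 = V - 24/11 = -24/11 + V)
(I(-2, -5)*(6 + 2))**4 = ((-24/11 - 2)*(6 + 2))**4 = (-46/11*8)**4 = (-368/11)**4 = 18339659776/14641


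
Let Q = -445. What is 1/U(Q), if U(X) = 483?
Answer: 1/483 ≈ 0.0020704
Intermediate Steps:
1/U(Q) = 1/483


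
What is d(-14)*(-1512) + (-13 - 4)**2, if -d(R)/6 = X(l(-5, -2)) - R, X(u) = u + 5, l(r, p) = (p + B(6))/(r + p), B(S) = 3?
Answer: 171361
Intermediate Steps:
l(r, p) = (3 + p)/(p + r) (l(r, p) = (p + 3)/(r + p) = (3 + p)/(p + r))
X(u) = 5 + u
d(R) = -204/7 + 6*R (d(R) = -6*((5 + (3 - 2)/(-2 - 5)) - R) = -6*((5 + 1/(-7)) - R) = -6*((5 - 1/7*1) - R) = -6*((5 - 1/7) - R) = -6*(34/7 - R) = -204/7 + 6*R)
d(-14)*(-1512) + (-13 - 4)**2 = (-204/7 + 6*(-14))*(-1512) + (-13 - 4)**2 = (-204/7 - 84)*(-1512) + (-17)**2 = -792/7*(-1512) + 289 = 171072 + 289 = 171361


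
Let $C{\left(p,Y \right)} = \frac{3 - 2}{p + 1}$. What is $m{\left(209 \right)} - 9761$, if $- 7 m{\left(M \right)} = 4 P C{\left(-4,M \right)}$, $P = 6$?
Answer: $- \frac{68319}{7} \approx -9759.9$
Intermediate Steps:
$C{\left(p,Y \right)} = \frac{1}{1 + p}$ ($C{\left(p,Y \right)} = 1 \frac{1}{1 + p} = \frac{1}{1 + p}$)
$m{\left(M \right)} = \frac{8}{7}$ ($m{\left(M \right)} = - \frac{4 \cdot 6 \frac{1}{1 - 4}}{7} = - \frac{24 \frac{1}{-3}}{7} = - \frac{24 \left(- \frac{1}{3}\right)}{7} = \left(- \frac{1}{7}\right) \left(-8\right) = \frac{8}{7}$)
$m{\left(209 \right)} - 9761 = \frac{8}{7} - 9761 = - \frac{68319}{7}$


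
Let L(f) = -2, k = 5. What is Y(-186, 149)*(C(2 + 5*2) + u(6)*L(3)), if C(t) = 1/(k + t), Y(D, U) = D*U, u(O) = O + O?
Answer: 11279598/17 ≈ 6.6351e+5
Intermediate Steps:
u(O) = 2*O
C(t) = 1/(5 + t)
Y(-186, 149)*(C(2 + 5*2) + u(6)*L(3)) = (-186*149)*(1/(5 + (2 + 5*2)) + (2*6)*(-2)) = -27714*(1/(5 + (2 + 10)) + 12*(-2)) = -27714*(1/(5 + 12) - 24) = -27714*(1/17 - 24) = -27714*(-407/17) = 11279598/17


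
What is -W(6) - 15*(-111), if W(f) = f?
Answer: 1659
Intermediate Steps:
-W(6) - 15*(-111) = -1*6 - 15*(-111) = -6 + 1665 = 1659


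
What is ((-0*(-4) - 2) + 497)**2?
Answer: 245025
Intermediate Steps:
((-0*(-4) - 2) + 497)**2 = ((-1*0 - 2) + 497)**2 = ((0 - 2) + 497)**2 = (-2 + 497)**2 = 495**2 = 245025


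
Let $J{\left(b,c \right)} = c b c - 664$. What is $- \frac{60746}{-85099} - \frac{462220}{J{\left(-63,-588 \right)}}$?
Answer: $\frac{48662013987}{66202572538} \approx 0.73505$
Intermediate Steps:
$J{\left(b,c \right)} = -664 + b c^{2}$ ($J{\left(b,c \right)} = b c c - 664 = b c^{2} - 664 = -664 + b c^{2}$)
$- \frac{60746}{-85099} - \frac{462220}{J{\left(-63,-588 \right)}} = - \frac{60746}{-85099} - \frac{462220}{-664 - 63 \left(-588\right)^{2}} = \left(-60746\right) \left(- \frac{1}{85099}\right) - \frac{462220}{-664 - 21781872} = \frac{8678}{12157} - \frac{462220}{-664 - 21781872} = \frac{8678}{12157} - \frac{462220}{-21782536} = \frac{8678}{12157} - - \frac{115555}{5445634} = \frac{8678}{12157} + \frac{115555}{5445634} = \frac{48662013987}{66202572538}$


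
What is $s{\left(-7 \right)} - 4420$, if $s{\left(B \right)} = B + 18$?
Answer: $-4409$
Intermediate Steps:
$s{\left(B \right)} = 18 + B$
$s{\left(-7 \right)} - 4420 = \left(18 - 7\right) - 4420 = 11 - 4420 = -4409$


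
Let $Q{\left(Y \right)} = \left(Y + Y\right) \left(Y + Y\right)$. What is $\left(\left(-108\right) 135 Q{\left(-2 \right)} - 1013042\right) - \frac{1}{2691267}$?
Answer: $- \frac{3354185269975}{2691267} \approx -1.2463 \cdot 10^{6}$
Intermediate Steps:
$Q{\left(Y \right)} = 4 Y^{2}$ ($Q{\left(Y \right)} = 2 Y 2 Y = 4 Y^{2}$)
$\left(\left(-108\right) 135 Q{\left(-2 \right)} - 1013042\right) - \frac{1}{2691267} = \left(\left(-108\right) 135 \cdot 4 \left(-2\right)^{2} - 1013042\right) - \frac{1}{2691267} = \left(- 14580 \cdot 4 \cdot 4 - 1013042\right) - \frac{1}{2691267} = \left(\left(-14580\right) 16 - 1013042\right) - \frac{1}{2691267} = \left(-233280 - 1013042\right) - \frac{1}{2691267} = -1246322 - \frac{1}{2691267} = - \frac{3354185269975}{2691267}$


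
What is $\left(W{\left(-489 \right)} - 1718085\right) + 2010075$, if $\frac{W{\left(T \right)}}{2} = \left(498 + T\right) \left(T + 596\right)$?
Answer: $293916$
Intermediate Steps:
$W{\left(T \right)} = 2 \left(498 + T\right) \left(596 + T\right)$ ($W{\left(T \right)} = 2 \left(498 + T\right) \left(T + 596\right) = 2 \left(498 + T\right) \left(596 + T\right)$)
$\left(W{\left(-489 \right)} - 1718085\right) + 2010075 = \left(\left(593616 + 2 \left(-489\right)^{2} + 2188 \left(-489\right)\right) - 1718085\right) + 2010075 = \left(\left(593616 + 2 \cdot 239121 - 1069932\right) - 1718085\right) + 2010075 = \left(\left(593616 + 478242 - 1069932\right) - 1718085\right) + 2010075 = \left(1926 - 1718085\right) + 2010075 = -1716159 + 2010075 = 293916$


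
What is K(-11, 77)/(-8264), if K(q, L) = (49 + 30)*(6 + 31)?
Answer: -2923/8264 ≈ -0.35370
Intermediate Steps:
K(q, L) = 2923 (K(q, L) = 79*37 = 2923)
K(-11, 77)/(-8264) = 2923/(-8264) = 2923*(-1/8264) = -2923/8264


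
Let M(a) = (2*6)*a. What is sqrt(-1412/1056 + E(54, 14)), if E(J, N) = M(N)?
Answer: sqrt(2903934)/132 ≈ 12.910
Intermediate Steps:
M(a) = 12*a
E(J, N) = 12*N
sqrt(-1412/1056 + E(54, 14)) = sqrt(-1412/1056 + 12*14) = sqrt(-1412*1/1056 + 168) = sqrt(-353/264 + 168) = sqrt(43999/264) = sqrt(2903934)/132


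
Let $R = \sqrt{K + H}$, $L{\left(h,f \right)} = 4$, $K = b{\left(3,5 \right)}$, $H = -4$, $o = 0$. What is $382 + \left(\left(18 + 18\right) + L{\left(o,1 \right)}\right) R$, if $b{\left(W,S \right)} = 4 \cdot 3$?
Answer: $382 + 80 \sqrt{2} \approx 495.14$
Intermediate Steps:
$b{\left(W,S \right)} = 12$
$K = 12$
$R = 2 \sqrt{2}$ ($R = \sqrt{12 - 4} = \sqrt{8} = 2 \sqrt{2} \approx 2.8284$)
$382 + \left(\left(18 + 18\right) + L{\left(o,1 \right)}\right) R = 382 + \left(\left(18 + 18\right) + 4\right) 2 \sqrt{2} = 382 + \left(36 + 4\right) 2 \sqrt{2} = 382 + 40 \cdot 2 \sqrt{2} = 382 + 80 \sqrt{2}$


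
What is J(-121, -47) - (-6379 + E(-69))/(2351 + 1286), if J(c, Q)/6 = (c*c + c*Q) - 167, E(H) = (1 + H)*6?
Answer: 439960129/3637 ≈ 1.2097e+5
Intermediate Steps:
E(H) = 6 + 6*H
J(c, Q) = -1002 + 6*c**2 + 6*Q*c (J(c, Q) = 6*((c*c + c*Q) - 167) = 6*((c**2 + Q*c) - 167) = 6*(-167 + c**2 + Q*c) = -1002 + 6*c**2 + 6*Q*c)
J(-121, -47) - (-6379 + E(-69))/(2351 + 1286) = (-1002 + 6*(-121)**2 + 6*(-47)*(-121)) - (-6379 + (6 + 6*(-69)))/(2351 + 1286) = (-1002 + 6*14641 + 34122) - (-6379 + (6 - 414))/3637 = (-1002 + 87846 + 34122) - (-6379 - 408)/3637 = 120966 - (-6787)/3637 = 120966 - 1*(-6787/3637) = 120966 + 6787/3637 = 439960129/3637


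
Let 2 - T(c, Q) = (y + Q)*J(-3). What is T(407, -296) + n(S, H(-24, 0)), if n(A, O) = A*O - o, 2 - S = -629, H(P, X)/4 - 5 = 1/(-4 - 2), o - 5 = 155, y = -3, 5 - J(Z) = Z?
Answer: 43300/3 ≈ 14433.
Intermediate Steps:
J(Z) = 5 - Z
o = 160 (o = 5 + 155 = 160)
T(c, Q) = 26 - 8*Q (T(c, Q) = 2 - (-3 + Q)*(5 - 1*(-3)) = 2 - (-3 + Q)*(5 + 3) = 2 - (-3 + Q)*8 = 2 - (-24 + 8*Q) = 2 + (24 - 8*Q) = 26 - 8*Q)
H(P, X) = 58/3 (H(P, X) = 20 + 4/(-4 - 2) = 20 + 4/(-6) = 20 + 4*(-⅙) = 20 - ⅔ = 58/3)
S = 631 (S = 2 - 1*(-629) = 2 + 629 = 631)
n(A, O) = -160 + A*O (n(A, O) = A*O - 1*160 = A*O - 160 = -160 + A*O)
T(407, -296) + n(S, H(-24, 0)) = (26 - 8*(-296)) + (-160 + 631*(58/3)) = (26 + 2368) + (-160 + 36598/3) = 2394 + 36118/3 = 43300/3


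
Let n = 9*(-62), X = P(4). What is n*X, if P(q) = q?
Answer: -2232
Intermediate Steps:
X = 4
n = -558
n*X = -558*4 = -2232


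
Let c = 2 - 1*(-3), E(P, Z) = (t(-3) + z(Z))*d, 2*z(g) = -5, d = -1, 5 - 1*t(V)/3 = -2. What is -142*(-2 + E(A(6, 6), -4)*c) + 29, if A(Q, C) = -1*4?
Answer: 13448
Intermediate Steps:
t(V) = 21 (t(V) = 15 - 3*(-2) = 15 + 6 = 21)
z(g) = -5/2 (z(g) = (1/2)*(-5) = -5/2)
A(Q, C) = -4
E(P, Z) = -37/2 (E(P, Z) = (21 - 5/2)*(-1) = (37/2)*(-1) = -37/2)
c = 5 (c = 2 + 3 = 5)
-142*(-2 + E(A(6, 6), -4)*c) + 29 = -142*(-2 - 37/2*5) + 29 = -142*(-2 - 185/2) + 29 = -142*(-189/2) + 29 = 13419 + 29 = 13448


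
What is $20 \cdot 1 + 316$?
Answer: $336$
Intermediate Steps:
$20 \cdot 1 + 316 = 20 + 316 = 336$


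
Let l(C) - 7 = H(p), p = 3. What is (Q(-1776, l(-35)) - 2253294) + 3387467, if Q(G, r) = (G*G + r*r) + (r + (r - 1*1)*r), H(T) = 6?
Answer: 4288687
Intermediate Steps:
l(C) = 13 (l(C) = 7 + 6 = 13)
Q(G, r) = r + G² + r² + r*(-1 + r) (Q(G, r) = (G² + r²) + (r + (r - 1)*r) = (G² + r²) + (r + (-1 + r)*r) = (G² + r²) + (r + r*(-1 + r)) = r + G² + r² + r*(-1 + r))
(Q(-1776, l(-35)) - 2253294) + 3387467 = (((-1776)² + 2*13²) - 2253294) + 3387467 = ((3154176 + 2*169) - 2253294) + 3387467 = ((3154176 + 338) - 2253294) + 3387467 = (3154514 - 2253294) + 3387467 = 901220 + 3387467 = 4288687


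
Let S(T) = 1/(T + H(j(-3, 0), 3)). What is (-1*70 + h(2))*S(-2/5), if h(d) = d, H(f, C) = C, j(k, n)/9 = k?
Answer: -340/13 ≈ -26.154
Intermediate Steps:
j(k, n) = 9*k
S(T) = 1/(3 + T) (S(T) = 1/(T + 3) = 1/(3 + T))
(-1*70 + h(2))*S(-2/5) = (-1*70 + 2)/(3 - 2/5) = (-70 + 2)/(3 - 2*⅕) = -68/(3 - ⅖) = -68/13/5 = -68*5/13 = -340/13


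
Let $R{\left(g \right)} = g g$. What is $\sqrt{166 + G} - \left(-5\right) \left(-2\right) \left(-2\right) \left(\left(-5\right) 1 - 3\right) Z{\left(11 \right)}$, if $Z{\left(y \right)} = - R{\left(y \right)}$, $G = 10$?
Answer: $19360 + 4 \sqrt{11} \approx 19373.0$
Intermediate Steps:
$R{\left(g \right)} = g^{2}$
$Z{\left(y \right)} = - y^{2}$
$\sqrt{166 + G} - \left(-5\right) \left(-2\right) \left(-2\right) \left(\left(-5\right) 1 - 3\right) Z{\left(11 \right)} = \sqrt{166 + 10} - \left(-5\right) \left(-2\right) \left(-2\right) \left(\left(-5\right) 1 - 3\right) \left(- 11^{2}\right) = \sqrt{176} - 10 \left(-2\right) \left(-5 - 3\right) \left(\left(-1\right) 121\right) = 4 \sqrt{11} - \left(-20\right) \left(-8\right) \left(-121\right) = 4 \sqrt{11} - 160 \left(-121\right) = 4 \sqrt{11} - -19360 = 4 \sqrt{11} + 19360 = 19360 + 4 \sqrt{11}$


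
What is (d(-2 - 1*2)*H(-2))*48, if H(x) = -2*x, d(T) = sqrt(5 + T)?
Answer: 192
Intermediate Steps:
(d(-2 - 1*2)*H(-2))*48 = (sqrt(5 + (-2 - 1*2))*(-2*(-2)))*48 = (sqrt(5 + (-2 - 2))*4)*48 = (sqrt(5 - 4)*4)*48 = (sqrt(1)*4)*48 = (1*4)*48 = 4*48 = 192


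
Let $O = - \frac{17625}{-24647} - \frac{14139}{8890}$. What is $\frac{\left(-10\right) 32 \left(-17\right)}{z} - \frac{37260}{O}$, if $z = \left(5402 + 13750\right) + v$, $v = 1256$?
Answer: $\frac{991750801571440}{23298851873} \approx 42567.0$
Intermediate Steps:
$z = 20408$ ($z = \left(5402 + 13750\right) + 1256 = 19152 + 1256 = 20408$)
$O = - \frac{27399669}{31301690}$ ($O = \left(-17625\right) \left(- \frac{1}{24647}\right) - \frac{14139}{8890} = \frac{17625}{24647} - \frac{14139}{8890} = - \frac{27399669}{31301690} \approx -0.87534$)
$\frac{\left(-10\right) 32 \left(-17\right)}{z} - \frac{37260}{O} = \frac{\left(-10\right) 32 \left(-17\right)}{20408} - \frac{37260}{- \frac{27399669}{31301690}} = \left(-320\right) \left(-17\right) \frac{1}{20408} - - \frac{388766989800}{9133223} = 5440 \cdot \frac{1}{20408} + \frac{388766989800}{9133223} = \frac{680}{2551} + \frac{388766989800}{9133223} = \frac{991750801571440}{23298851873}$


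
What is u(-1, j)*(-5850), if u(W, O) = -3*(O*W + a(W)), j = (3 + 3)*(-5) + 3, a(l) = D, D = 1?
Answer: 491400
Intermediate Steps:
a(l) = 1
j = -27 (j = 6*(-5) + 3 = -30 + 3 = -27)
u(W, O) = -3 - 3*O*W (u(W, O) = -3*(O*W + 1) = -3*(1 + O*W) = -3 - 3*O*W)
u(-1, j)*(-5850) = (-3 - 3*(-27)*(-1))*(-5850) = (-3 - 81)*(-5850) = -84*(-5850) = 491400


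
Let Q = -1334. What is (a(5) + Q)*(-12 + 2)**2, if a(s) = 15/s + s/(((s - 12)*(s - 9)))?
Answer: -931575/7 ≈ -1.3308e+5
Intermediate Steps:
a(s) = 15/s + s/((-12 + s)*(-9 + s)) (a(s) = 15/s + s/(((-12 + s)*(-9 + s))) = 15/s + s*(1/((-12 + s)*(-9 + s))) = 15/s + s/((-12 + s)*(-9 + s)))
(a(5) + Q)*(-12 + 2)**2 = ((1620 - 315*5 + 16*5**2)/(5*(108 + 5**2 - 21*5)) - 1334)*(-12 + 2)**2 = ((1620 - 1575 + 16*25)/(5*(108 + 25 - 105)) - 1334)*(-10)**2 = ((1/5)*(1620 - 1575 + 400)/28 - 1334)*100 = ((1/5)*(1/28)*445 - 1334)*100 = (89/28 - 1334)*100 = -37263/28*100 = -931575/7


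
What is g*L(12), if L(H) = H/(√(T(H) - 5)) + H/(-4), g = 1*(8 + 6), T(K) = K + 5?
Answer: -42 + 28*√3 ≈ 6.4974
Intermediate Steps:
T(K) = 5 + K
g = 14 (g = 1*14 = 14)
L(H) = √H - H/4 (L(H) = H/(√((5 + H) - 5)) + H/(-4) = H/(√H) + H*(-¼) = H/√H - H/4 = √H - H/4)
g*L(12) = 14*(√12 - ¼*12) = 14*(2*√3 - 3) = 14*(-3 + 2*√3) = -42 + 28*√3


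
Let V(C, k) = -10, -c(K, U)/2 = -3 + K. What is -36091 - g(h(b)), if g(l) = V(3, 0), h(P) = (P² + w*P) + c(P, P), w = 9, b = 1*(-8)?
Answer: -36081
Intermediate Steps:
c(K, U) = 6 - 2*K (c(K, U) = -2*(-3 + K) = 6 - 2*K)
b = -8
h(P) = 6 + P² + 7*P (h(P) = (P² + 9*P) + (6 - 2*P) = 6 + P² + 7*P)
g(l) = -10
-36091 - g(h(b)) = -36091 - 1*(-10) = -36091 + 10 = -36081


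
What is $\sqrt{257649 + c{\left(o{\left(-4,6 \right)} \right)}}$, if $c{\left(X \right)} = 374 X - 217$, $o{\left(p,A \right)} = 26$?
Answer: $6 \sqrt{7421} \approx 516.87$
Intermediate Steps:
$c{\left(X \right)} = -217 + 374 X$
$\sqrt{257649 + c{\left(o{\left(-4,6 \right)} \right)}} = \sqrt{257649 + \left(-217 + 374 \cdot 26\right)} = \sqrt{257649 + \left(-217 + 9724\right)} = \sqrt{257649 + 9507} = \sqrt{267156} = 6 \sqrt{7421}$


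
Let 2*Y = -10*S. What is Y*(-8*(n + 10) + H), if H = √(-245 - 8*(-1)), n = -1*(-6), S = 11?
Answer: 7040 - 55*I*√237 ≈ 7040.0 - 846.71*I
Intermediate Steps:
n = 6
Y = -55 (Y = (-10*11)/2 = (½)*(-110) = -55)
H = I*√237 (H = √(-245 + 8) = √(-237) = I*√237 ≈ 15.395*I)
Y*(-8*(n + 10) + H) = -55*(-8*(6 + 10) + I*√237) = -55*(-8*16 + I*√237) = -55*(-128 + I*√237) = 7040 - 55*I*√237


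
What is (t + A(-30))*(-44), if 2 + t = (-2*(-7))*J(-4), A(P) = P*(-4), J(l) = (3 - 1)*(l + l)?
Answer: 4664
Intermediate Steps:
J(l) = 4*l (J(l) = 2*(2*l) = 4*l)
A(P) = -4*P
t = -226 (t = -2 + (-2*(-7))*(4*(-4)) = -2 + 14*(-16) = -2 - 224 = -226)
(t + A(-30))*(-44) = (-226 - 4*(-30))*(-44) = (-226 + 120)*(-44) = -106*(-44) = 4664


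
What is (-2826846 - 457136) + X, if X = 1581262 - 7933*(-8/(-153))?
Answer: -260579624/153 ≈ -1.7031e+6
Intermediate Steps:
X = 241869622/153 (X = 1581262 - 7933*(-8*(-1/153)) = 1581262 - 7933*8/153 = 1581262 - 1*63464/153 = 1581262 - 63464/153 = 241869622/153 ≈ 1.5808e+6)
(-2826846 - 457136) + X = (-2826846 - 457136) + 241869622/153 = -3283982 + 241869622/153 = -260579624/153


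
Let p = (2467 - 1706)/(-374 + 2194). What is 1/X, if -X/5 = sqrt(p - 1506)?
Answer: 2*I*sqrt(1246772345)/13700795 ≈ 0.0051544*I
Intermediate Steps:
p = 761/1820 ≈ 0.41813
X = -I*sqrt(1246772345)/182 (X = -5*sqrt(761/1820 - 1506) = -I*sqrt(1246772345)/182 ≈ -194.01*I)
1/X = 1/(-I*sqrt(1246772345)/182) = 2*I*sqrt(1246772345)/13700795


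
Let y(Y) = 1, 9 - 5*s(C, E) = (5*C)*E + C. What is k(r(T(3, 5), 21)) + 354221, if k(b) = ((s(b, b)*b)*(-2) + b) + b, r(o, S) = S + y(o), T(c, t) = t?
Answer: 1878377/5 ≈ 3.7568e+5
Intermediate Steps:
s(C, E) = 9/5 - C/5 - C*E (s(C, E) = 9/5 - ((5*C)*E + C)/5 = 9/5 - (5*C*E + C)/5 = 9/5 - (C + 5*C*E)/5 = 9/5 + (-C/5 - C*E) = 9/5 - C/5 - C*E)
r(o, S) = 1 + S (r(o, S) = S + 1 = 1 + S)
k(b) = 2*b - 2*b*(9/5 - b**2 - b/5) (k(b) = (((9/5 - b/5 - b*b)*b)*(-2) + b) + b = (((9/5 - b/5 - b**2)*b)*(-2) + b) + b = (((9/5 - b**2 - b/5)*b)*(-2) + b) + b = ((b*(9/5 - b**2 - b/5))*(-2) + b) + b = (-2*b*(9/5 - b**2 - b/5) + b) + b = (b - 2*b*(9/5 - b**2 - b/5)) + b = 2*b - 2*b*(9/5 - b**2 - b/5))
k(r(T(3, 5), 21)) + 354221 = 2*(1 + 21)*(-4 + (1 + 21) + 5*(1 + 21)**2)/5 + 354221 = (2/5)*22*(-4 + 22 + 5*22**2) + 354221 = (2/5)*22*(-4 + 22 + 5*484) + 354221 = (2/5)*22*(-4 + 22 + 2420) + 354221 = (2/5)*22*2438 + 354221 = 107272/5 + 354221 = 1878377/5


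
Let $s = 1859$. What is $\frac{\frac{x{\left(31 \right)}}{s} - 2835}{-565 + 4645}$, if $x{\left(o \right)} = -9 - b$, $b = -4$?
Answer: $- \frac{527027}{758472} \approx -0.69485$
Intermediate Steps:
$x{\left(o \right)} = -5$ ($x{\left(o \right)} = -9 - -4 = -9 + 4 = -5$)
$\frac{\frac{x{\left(31 \right)}}{s} - 2835}{-565 + 4645} = \frac{- \frac{5}{1859} - 2835}{-565 + 4645} = \frac{\left(-5\right) \frac{1}{1859} - 2835}{4080} = \left(- \frac{5}{1859} - 2835\right) \frac{1}{4080} = \left(- \frac{5270270}{1859}\right) \frac{1}{4080} = - \frac{527027}{758472}$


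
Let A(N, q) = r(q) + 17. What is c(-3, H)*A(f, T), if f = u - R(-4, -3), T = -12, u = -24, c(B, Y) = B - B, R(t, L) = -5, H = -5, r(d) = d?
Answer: 0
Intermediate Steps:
c(B, Y) = 0
f = -19 (f = -24 - 1*(-5) = -24 + 5 = -19)
A(N, q) = 17 + q (A(N, q) = q + 17 = 17 + q)
c(-3, H)*A(f, T) = 0*(17 - 12) = 0*5 = 0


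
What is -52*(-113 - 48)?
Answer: 8372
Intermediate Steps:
-52*(-113 - 48) = -52*(-161) = 8372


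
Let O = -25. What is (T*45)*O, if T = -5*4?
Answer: 22500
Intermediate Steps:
T = -20
(T*45)*O = -20*45*(-25) = -900*(-25) = 22500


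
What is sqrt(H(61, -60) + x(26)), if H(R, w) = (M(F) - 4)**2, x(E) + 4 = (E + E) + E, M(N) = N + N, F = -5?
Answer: 3*sqrt(30) ≈ 16.432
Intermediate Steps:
M(N) = 2*N
x(E) = -4 + 3*E (x(E) = -4 + ((E + E) + E) = -4 + (2*E + E) = -4 + 3*E)
H(R, w) = 196 (H(R, w) = (2*(-5) - 4)**2 = (-10 - 4)**2 = (-14)**2 = 196)
sqrt(H(61, -60) + x(26)) = sqrt(196 + (-4 + 3*26)) = sqrt(196 + (-4 + 78)) = sqrt(196 + 74) = sqrt(270) = 3*sqrt(30)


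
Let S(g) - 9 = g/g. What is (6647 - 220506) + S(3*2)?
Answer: -213849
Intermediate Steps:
S(g) = 10 (S(g) = 9 + g/g = 9 + 1 = 10)
(6647 - 220506) + S(3*2) = (6647 - 220506) + 10 = -213859 + 10 = -213849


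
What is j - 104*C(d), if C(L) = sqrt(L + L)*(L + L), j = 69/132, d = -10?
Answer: 23/44 + 4160*I*sqrt(5) ≈ 0.52273 + 9302.0*I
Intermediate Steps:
j = 23/44 (j = 69*(1/132) = 23/44 ≈ 0.52273)
C(L) = 2*sqrt(2)*L**(3/2) (C(L) = sqrt(2*L)*(2*L) = (sqrt(2)*sqrt(L))*(2*L) = 2*sqrt(2)*L**(3/2))
j - 104*C(d) = 23/44 - 208*sqrt(2)*(-10)**(3/2) = 23/44 - 208*sqrt(2)*(-10*I*sqrt(10)) = 23/44 - (-4160)*I*sqrt(5) = 23/44 + 4160*I*sqrt(5)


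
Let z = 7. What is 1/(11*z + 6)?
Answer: 1/83 ≈ 0.012048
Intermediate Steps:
1/(11*z + 6) = 1/(11*7 + 6) = 1/(77 + 6) = 1/83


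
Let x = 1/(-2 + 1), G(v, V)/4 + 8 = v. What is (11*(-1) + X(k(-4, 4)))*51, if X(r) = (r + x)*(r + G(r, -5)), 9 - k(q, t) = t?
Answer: -1989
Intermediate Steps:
G(v, V) = -32 + 4*v
k(q, t) = 9 - t
x = -1 (x = 1/(-1) = -1)
X(r) = (-1 + r)*(-32 + 5*r) (X(r) = (r - 1)*(r + (-32 + 4*r)) = (-1 + r)*(-32 + 5*r))
(11*(-1) + X(k(-4, 4)))*51 = (11*(-1) + (32 - 37*(9 - 1*4) + 5*(9 - 1*4)**2))*51 = (-11 + (32 - 37*(9 - 4) + 5*(9 - 4)**2))*51 = (-11 + (32 - 37*5 + 5*5**2))*51 = (-11 + (32 - 185 + 5*25))*51 = (-11 + (32 - 185 + 125))*51 = (-11 - 28)*51 = -39*51 = -1989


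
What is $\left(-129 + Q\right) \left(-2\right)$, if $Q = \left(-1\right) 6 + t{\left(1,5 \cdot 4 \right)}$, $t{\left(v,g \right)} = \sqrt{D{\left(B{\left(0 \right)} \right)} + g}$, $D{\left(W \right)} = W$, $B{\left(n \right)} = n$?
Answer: $270 - 4 \sqrt{5} \approx 261.06$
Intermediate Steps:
$t{\left(v,g \right)} = \sqrt{g}$ ($t{\left(v,g \right)} = \sqrt{0 + g} = \sqrt{g}$)
$Q = -6 + 2 \sqrt{5}$ ($Q = \left(-1\right) 6 + \sqrt{5 \cdot 4} = -6 + \sqrt{20} = -6 + 2 \sqrt{5} \approx -1.5279$)
$\left(-129 + Q\right) \left(-2\right) = \left(-129 - \left(6 - 2 \sqrt{5}\right)\right) \left(-2\right) = \left(-135 + 2 \sqrt{5}\right) \left(-2\right) = 270 - 4 \sqrt{5}$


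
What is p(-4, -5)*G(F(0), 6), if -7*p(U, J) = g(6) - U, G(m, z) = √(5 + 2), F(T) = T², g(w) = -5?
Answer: √7/7 ≈ 0.37796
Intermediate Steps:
G(m, z) = √7
p(U, J) = 5/7 + U/7 (p(U, J) = -(-5 - U)/7 = 5/7 + U/7)
p(-4, -5)*G(F(0), 6) = (5/7 + (⅐)*(-4))*√7 = (5/7 - 4/7)*√7 = √7/7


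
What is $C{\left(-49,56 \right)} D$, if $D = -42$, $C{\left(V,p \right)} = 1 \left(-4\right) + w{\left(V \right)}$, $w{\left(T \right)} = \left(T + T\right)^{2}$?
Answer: $-403200$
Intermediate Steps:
$w{\left(T \right)} = 4 T^{2}$ ($w{\left(T \right)} = \left(2 T\right)^{2} = 4 T^{2}$)
$C{\left(V,p \right)} = -4 + 4 V^{2}$ ($C{\left(V,p \right)} = 1 \left(-4\right) + 4 V^{2} = -4 + 4 V^{2}$)
$C{\left(-49,56 \right)} D = \left(-4 + 4 \left(-49\right)^{2}\right) \left(-42\right) = \left(-4 + 4 \cdot 2401\right) \left(-42\right) = \left(-4 + 9604\right) \left(-42\right) = 9600 \left(-42\right) = -403200$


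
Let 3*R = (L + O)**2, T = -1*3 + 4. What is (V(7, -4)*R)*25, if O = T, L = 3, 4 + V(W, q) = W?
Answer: 400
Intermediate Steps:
V(W, q) = -4 + W
T = 1 (T = -3 + 4 = 1)
O = 1
R = 16/3 (R = (3 + 1)**2/3 = (1/3)*4**2 = (1/3)*16 = 16/3 ≈ 5.3333)
(V(7, -4)*R)*25 = ((-4 + 7)*(16/3))*25 = (3*(16/3))*25 = 16*25 = 400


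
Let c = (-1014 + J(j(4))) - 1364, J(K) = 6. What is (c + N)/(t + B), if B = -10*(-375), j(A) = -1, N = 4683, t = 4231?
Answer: 2311/7981 ≈ 0.28956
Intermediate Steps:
c = -2372 (c = (-1014 + 6) - 1364 = -1008 - 1364 = -2372)
B = 3750
(c + N)/(t + B) = (-2372 + 4683)/(4231 + 3750) = 2311/7981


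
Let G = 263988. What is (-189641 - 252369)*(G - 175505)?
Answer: -39110370830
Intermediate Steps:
(-189641 - 252369)*(G - 175505) = (-189641 - 252369)*(263988 - 175505) = -442010*88483 = -39110370830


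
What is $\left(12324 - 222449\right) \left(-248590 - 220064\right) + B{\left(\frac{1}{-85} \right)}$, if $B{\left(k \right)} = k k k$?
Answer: $\frac{60476525444718749}{614125} \approx 9.8476 \cdot 10^{10}$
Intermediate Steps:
$B{\left(k \right)} = k^{3}$ ($B{\left(k \right)} = k^{2} k = k^{3}$)
$\left(12324 - 222449\right) \left(-248590 - 220064\right) + B{\left(\frac{1}{-85} \right)} = \left(12324 - 222449\right) \left(-248590 - 220064\right) + \left(\frac{1}{-85}\right)^{3} = \left(-210125\right) \left(-468654\right) + \left(- \frac{1}{85}\right)^{3} = 98475921750 - \frac{1}{614125} = \frac{60476525444718749}{614125}$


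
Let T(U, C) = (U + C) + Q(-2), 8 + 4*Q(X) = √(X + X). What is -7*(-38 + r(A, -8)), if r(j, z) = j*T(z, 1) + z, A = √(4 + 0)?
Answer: 448 - 7*I ≈ 448.0 - 7.0*I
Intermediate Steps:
Q(X) = -2 + √2*√X/4 (Q(X) = -2 + √(X + X)/4 = -2 + √(2*X)/4 = -2 + (√2*√X)/4 = -2 + √2*√X/4)
T(U, C) = -2 + C + U + I/2 (T(U, C) = (U + C) + (-2 + √2*√(-2)/4) = (C + U) + (-2 + √2*(I*√2)/4) = (C + U) + (-2 + I/2) = -2 + C + U + I/2)
A = 2 (A = √4 = 2)
r(j, z) = z + j*(-1 + z + I/2) (r(j, z) = j*(-2 + 1 + z + I/2) + z = j*(-1 + z + I/2) + z = z + j*(-1 + z + I/2))
-7*(-38 + r(A, -8)) = -7*(-38 + (-8 + 2*(-8) + (½)*2*(-2 + I))) = -7*(-38 + (-8 - 16 + (-2 + I))) = -7*(-38 + (-26 + I)) = -7*(-64 + I) = 448 - 7*I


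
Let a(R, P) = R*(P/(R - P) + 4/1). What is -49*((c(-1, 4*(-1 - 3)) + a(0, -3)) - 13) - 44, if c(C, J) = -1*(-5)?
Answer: 348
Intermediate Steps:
a(R, P) = R*(4 + P/(R - P)) (a(R, P) = R*(P/(R - P) + 4*1) = R*(P/(R - P) + 4) = R*(4 + P/(R - P)))
c(C, J) = 5
-49*((c(-1, 4*(-1 - 3)) + a(0, -3)) - 13) - 44 = -49*((5 + 0*(-4*0 + 3*(-3))/(-3 - 1*0)) - 13) - 44 = -49*((5 + 0*(0 - 9)/(-3 + 0)) - 13) - 44 = -49*((5 + 0*(-9)/(-3)) - 13) - 44 = -49*((5 + 0*(-⅓)*(-9)) - 13) - 44 = -49*((5 + 0) - 13) - 44 = -49*(5 - 13) - 44 = -49*(-8) - 44 = 392 - 44 = 348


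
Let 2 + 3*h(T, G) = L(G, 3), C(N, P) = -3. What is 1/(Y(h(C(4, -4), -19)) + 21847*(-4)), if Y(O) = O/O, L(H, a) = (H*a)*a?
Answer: -1/87387 ≈ -1.1443e-5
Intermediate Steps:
L(H, a) = H*a**2
h(T, G) = -2/3 + 3*G (h(T, G) = -2/3 + (G*3**2)/3 = -2/3 + (G*9)/3 = -2/3 + (9*G)/3 = -2/3 + 3*G)
Y(O) = 1
1/(Y(h(C(4, -4), -19)) + 21847*(-4)) = 1/(1 + 21847*(-4)) = 1/(1 - 87388) = 1/(-87387) = -1/87387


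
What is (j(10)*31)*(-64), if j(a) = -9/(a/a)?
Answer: 17856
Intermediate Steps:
j(a) = -9 (j(a) = -9/1 = -9*1 = -9)
(j(10)*31)*(-64) = -9*31*(-64) = -279*(-64) = 17856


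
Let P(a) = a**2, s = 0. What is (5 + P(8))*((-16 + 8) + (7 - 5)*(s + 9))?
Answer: 690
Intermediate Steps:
(5 + P(8))*((-16 + 8) + (7 - 5)*(s + 9)) = (5 + 8**2)*((-16 + 8) + (7 - 5)*(0 + 9)) = (5 + 64)*(-8 + 2*9) = 69*(-8 + 18) = 69*10 = 690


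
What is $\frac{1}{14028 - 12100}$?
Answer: $\frac{1}{1928} \approx 0.00051867$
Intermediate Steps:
$\frac{1}{14028 - 12100} = \frac{1}{1928}$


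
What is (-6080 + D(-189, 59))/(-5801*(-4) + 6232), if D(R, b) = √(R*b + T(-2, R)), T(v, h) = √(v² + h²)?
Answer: -1520/7359 + I*√(11151 - 5*√1429)/29436 ≈ -0.20655 + 0.0035569*I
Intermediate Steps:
T(v, h) = √(h² + v²)
D(R, b) = √(√(4 + R²) + R*b) (D(R, b) = √(R*b + √(R² + (-2)²)) = √(R*b + √(R² + 4)) = √(R*b + √(4 + R²)) = √(√(4 + R²) + R*b))
(-6080 + D(-189, 59))/(-5801*(-4) + 6232) = (-6080 + √(√(4 + (-189)²) - 189*59))/(-5801*(-4) + 6232) = (-6080 + √(√(4 + 35721) - 11151))/(23204 + 6232) = (-6080 + √(√35725 - 11151))/29436 = (-6080 + √(5*√1429 - 11151))*(1/29436) = (-6080 + √(-11151 + 5*√1429))*(1/29436) = -1520/7359 + √(-11151 + 5*√1429)/29436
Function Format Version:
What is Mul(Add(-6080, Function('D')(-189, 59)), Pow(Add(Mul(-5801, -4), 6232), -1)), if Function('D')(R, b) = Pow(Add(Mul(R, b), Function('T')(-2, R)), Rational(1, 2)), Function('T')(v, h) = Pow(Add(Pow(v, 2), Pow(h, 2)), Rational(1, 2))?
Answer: Add(Rational(-1520, 7359), Mul(Rational(1, 29436), I, Pow(Add(11151, Mul(-5, Pow(1429, Rational(1, 2)))), Rational(1, 2)))) ≈ Add(-0.20655, Mul(0.0035569, I))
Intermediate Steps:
Function('T')(v, h) = Pow(Add(Pow(h, 2), Pow(v, 2)), Rational(1, 2))
Function('D')(R, b) = Pow(Add(Pow(Add(4, Pow(R, 2)), Rational(1, 2)), Mul(R, b)), Rational(1, 2)) (Function('D')(R, b) = Pow(Add(Mul(R, b), Pow(Add(Pow(R, 2), Pow(-2, 2)), Rational(1, 2))), Rational(1, 2)) = Pow(Add(Mul(R, b), Pow(Add(Pow(R, 2), 4), Rational(1, 2))), Rational(1, 2)) = Pow(Add(Mul(R, b), Pow(Add(4, Pow(R, 2)), Rational(1, 2))), Rational(1, 2)) = Pow(Add(Pow(Add(4, Pow(R, 2)), Rational(1, 2)), Mul(R, b)), Rational(1, 2)))
Mul(Add(-6080, Function('D')(-189, 59)), Pow(Add(Mul(-5801, -4), 6232), -1)) = Mul(Add(-6080, Pow(Add(Pow(Add(4, Pow(-189, 2)), Rational(1, 2)), Mul(-189, 59)), Rational(1, 2))), Pow(Add(Mul(-5801, -4), 6232), -1)) = Mul(Add(-6080, Pow(Add(Pow(Add(4, 35721), Rational(1, 2)), -11151), Rational(1, 2))), Pow(Add(23204, 6232), -1)) = Mul(Add(-6080, Pow(Add(Pow(35725, Rational(1, 2)), -11151), Rational(1, 2))), Pow(29436, -1)) = Mul(Add(-6080, Pow(Add(Mul(5, Pow(1429, Rational(1, 2))), -11151), Rational(1, 2))), Rational(1, 29436)) = Mul(Add(-6080, Pow(Add(-11151, Mul(5, Pow(1429, Rational(1, 2)))), Rational(1, 2))), Rational(1, 29436)) = Add(Rational(-1520, 7359), Mul(Rational(1, 29436), Pow(Add(-11151, Mul(5, Pow(1429, Rational(1, 2)))), Rational(1, 2))))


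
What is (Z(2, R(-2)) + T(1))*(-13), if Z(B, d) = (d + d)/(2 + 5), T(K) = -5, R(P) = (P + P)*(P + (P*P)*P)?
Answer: -585/7 ≈ -83.571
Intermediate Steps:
R(P) = 2*P*(P + P³) (R(P) = (2*P)*(P + P²*P) = (2*P)*(P + P³) = 2*P*(P + P³))
Z(B, d) = 2*d/7 (Z(B, d) = (2*d)/7 = (2*d)*(⅐) = 2*d/7)
(Z(2, R(-2)) + T(1))*(-13) = (2*(2*(-2)²*(1 + (-2)²))/7 - 5)*(-13) = (2*(2*4*(1 + 4))/7 - 5)*(-13) = (2*(2*4*5)/7 - 5)*(-13) = ((2/7)*40 - 5)*(-13) = (80/7 - 5)*(-13) = (45/7)*(-13) = -585/7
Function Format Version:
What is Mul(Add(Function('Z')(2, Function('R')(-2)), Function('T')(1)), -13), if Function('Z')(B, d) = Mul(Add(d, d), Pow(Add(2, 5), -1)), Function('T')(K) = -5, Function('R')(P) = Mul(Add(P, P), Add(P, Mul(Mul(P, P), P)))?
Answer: Rational(-585, 7) ≈ -83.571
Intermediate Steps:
Function('R')(P) = Mul(2, P, Add(P, Pow(P, 3))) (Function('R')(P) = Mul(Mul(2, P), Add(P, Mul(Pow(P, 2), P))) = Mul(Mul(2, P), Add(P, Pow(P, 3))) = Mul(2, P, Add(P, Pow(P, 3))))
Function('Z')(B, d) = Mul(Rational(2, 7), d) (Function('Z')(B, d) = Mul(Mul(2, d), Pow(7, -1)) = Mul(Mul(2, d), Rational(1, 7)) = Mul(Rational(2, 7), d))
Mul(Add(Function('Z')(2, Function('R')(-2)), Function('T')(1)), -13) = Mul(Add(Mul(Rational(2, 7), Mul(2, Pow(-2, 2), Add(1, Pow(-2, 2)))), -5), -13) = Mul(Add(Mul(Rational(2, 7), Mul(2, 4, Add(1, 4))), -5), -13) = Mul(Add(Mul(Rational(2, 7), Mul(2, 4, 5)), -5), -13) = Mul(Add(Mul(Rational(2, 7), 40), -5), -13) = Mul(Add(Rational(80, 7), -5), -13) = Mul(Rational(45, 7), -13) = Rational(-585, 7)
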